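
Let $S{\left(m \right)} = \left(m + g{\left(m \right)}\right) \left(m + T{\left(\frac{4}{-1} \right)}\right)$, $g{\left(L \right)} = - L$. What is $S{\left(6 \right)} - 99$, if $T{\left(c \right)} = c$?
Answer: $-99$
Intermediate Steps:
$S{\left(m \right)} = 0$ ($S{\left(m \right)} = \left(m - m\right) \left(m + \frac{4}{-1}\right) = 0 \left(m + 4 \left(-1\right)\right) = 0 \left(m - 4\right) = 0 \left(-4 + m\right) = 0$)
$S{\left(6 \right)} - 99 = 0 - 99 = -99$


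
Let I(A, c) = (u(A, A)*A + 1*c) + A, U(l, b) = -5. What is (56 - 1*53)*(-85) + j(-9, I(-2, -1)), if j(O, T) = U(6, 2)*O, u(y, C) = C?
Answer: -210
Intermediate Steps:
I(A, c) = A + c + A² (I(A, c) = (A*A + 1*c) + A = (A² + c) + A = (c + A²) + A = A + c + A²)
j(O, T) = -5*O
(56 - 1*53)*(-85) + j(-9, I(-2, -1)) = (56 - 1*53)*(-85) - 5*(-9) = (56 - 53)*(-85) + 45 = 3*(-85) + 45 = -255 + 45 = -210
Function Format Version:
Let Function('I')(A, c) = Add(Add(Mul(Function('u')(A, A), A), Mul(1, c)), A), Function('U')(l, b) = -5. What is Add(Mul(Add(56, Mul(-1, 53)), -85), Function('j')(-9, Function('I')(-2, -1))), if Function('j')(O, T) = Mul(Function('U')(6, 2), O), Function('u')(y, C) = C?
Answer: -210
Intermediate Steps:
Function('I')(A, c) = Add(A, c, Pow(A, 2)) (Function('I')(A, c) = Add(Add(Mul(A, A), Mul(1, c)), A) = Add(Add(Pow(A, 2), c), A) = Add(Add(c, Pow(A, 2)), A) = Add(A, c, Pow(A, 2)))
Function('j')(O, T) = Mul(-5, O)
Add(Mul(Add(56, Mul(-1, 53)), -85), Function('j')(-9, Function('I')(-2, -1))) = Add(Mul(Add(56, Mul(-1, 53)), -85), Mul(-5, -9)) = Add(Mul(Add(56, -53), -85), 45) = Add(Mul(3, -85), 45) = Add(-255, 45) = -210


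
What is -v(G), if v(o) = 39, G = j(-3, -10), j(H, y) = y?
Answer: -39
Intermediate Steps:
G = -10
-v(G) = -1*39 = -39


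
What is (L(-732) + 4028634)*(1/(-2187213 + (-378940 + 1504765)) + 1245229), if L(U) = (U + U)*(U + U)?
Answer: 453181201244340135/58966 ≈ 7.6855e+12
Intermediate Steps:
L(U) = 4*U² (L(U) = (2*U)*(2*U) = 4*U²)
(L(-732) + 4028634)*(1/(-2187213 + (-378940 + 1504765)) + 1245229) = (4*(-732)² + 4028634)*(1/(-2187213 + (-378940 + 1504765)) + 1245229) = (4*535824 + 4028634)*(1/(-2187213 + 1125825) + 1245229) = (2143296 + 4028634)*(1/(-1061388) + 1245229) = 6171930*(-1/1061388 + 1245229) = 6171930*(1321671117851/1061388) = 453181201244340135/58966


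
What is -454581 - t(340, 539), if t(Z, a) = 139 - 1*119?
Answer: -454601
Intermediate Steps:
t(Z, a) = 20 (t(Z, a) = 139 - 119 = 20)
-454581 - t(340, 539) = -454581 - 1*20 = -454581 - 20 = -454601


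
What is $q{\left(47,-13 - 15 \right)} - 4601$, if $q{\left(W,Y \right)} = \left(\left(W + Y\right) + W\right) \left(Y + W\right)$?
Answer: $-3347$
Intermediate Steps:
$q{\left(W,Y \right)} = \left(W + Y\right) \left(Y + 2 W\right)$ ($q{\left(W,Y \right)} = \left(Y + 2 W\right) \left(W + Y\right) = \left(W + Y\right) \left(Y + 2 W\right)$)
$q{\left(47,-13 - 15 \right)} - 4601 = \left(\left(-13 - 15\right)^{2} + 2 \cdot 47^{2} + 3 \cdot 47 \left(-13 - 15\right)\right) - 4601 = \left(\left(-28\right)^{2} + 2 \cdot 2209 + 3 \cdot 47 \left(-28\right)\right) - 4601 = \left(784 + 4418 - 3948\right) - 4601 = 1254 - 4601 = -3347$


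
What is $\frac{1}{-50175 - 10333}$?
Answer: $- \frac{1}{60508} \approx -1.6527 \cdot 10^{-5}$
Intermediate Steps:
$\frac{1}{-50175 - 10333} = \frac{1}{-60508} = - \frac{1}{60508}$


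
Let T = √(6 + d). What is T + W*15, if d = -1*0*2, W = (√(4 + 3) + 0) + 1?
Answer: 15 + √6 + 15*√7 ≈ 57.136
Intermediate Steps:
W = 1 + √7 (W = (√7 + 0) + 1 = √7 + 1 = 1 + √7 ≈ 3.6458)
d = 0 (d = 0*2 = 0)
T = √6 (T = √(6 + 0) = √6 ≈ 2.4495)
T + W*15 = √6 + (1 + √7)*15 = √6 + (15 + 15*√7) = 15 + √6 + 15*√7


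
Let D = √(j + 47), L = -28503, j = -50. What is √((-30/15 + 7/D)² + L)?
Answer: √(-256638 + 84*I*√3)/3 ≈ 0.047866 + 168.86*I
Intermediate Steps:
D = I*√3 (D = √(-50 + 47) = √(-3) = I*√3 ≈ 1.732*I)
√((-30/15 + 7/D)² + L) = √((-30/15 + 7/((I*√3)))² - 28503) = √((-30*1/15 + 7*(-I*√3/3))² - 28503) = √((-2 - 7*I*√3/3)² - 28503) = √(-28503 + (-2 - 7*I*√3/3)²)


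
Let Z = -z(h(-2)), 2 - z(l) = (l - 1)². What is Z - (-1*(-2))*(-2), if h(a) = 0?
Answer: 3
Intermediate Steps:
z(l) = 2 - (-1 + l)² (z(l) = 2 - (l - 1)² = 2 - (-1 + l)²)
Z = -1 (Z = -(2 - (-1 + 0)²) = -(2 - 1*(-1)²) = -(2 - 1*1) = -(2 - 1) = -1*1 = -1)
Z - (-1*(-2))*(-2) = -1 - (-1*(-2))*(-2) = -1 - 2*(-2) = -1 - 1*(-4) = -1 + 4 = 3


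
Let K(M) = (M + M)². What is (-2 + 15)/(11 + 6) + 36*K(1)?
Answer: 2461/17 ≈ 144.76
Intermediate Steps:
K(M) = 4*M² (K(M) = (2*M)² = 4*M²)
(-2 + 15)/(11 + 6) + 36*K(1) = (-2 + 15)/(11 + 6) + 36*(4*1²) = 13/17 + 36*(4*1) = 13*(1/17) + 36*4 = 13/17 + 144 = 2461/17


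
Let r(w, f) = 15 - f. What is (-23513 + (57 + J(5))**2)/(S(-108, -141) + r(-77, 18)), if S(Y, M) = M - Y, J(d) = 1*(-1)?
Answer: 20377/36 ≈ 566.03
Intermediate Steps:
J(d) = -1
(-23513 + (57 + J(5))**2)/(S(-108, -141) + r(-77, 18)) = (-23513 + (57 - 1)**2)/((-141 - 1*(-108)) + (15 - 1*18)) = (-23513 + 56**2)/((-141 + 108) + (15 - 18)) = (-23513 + 3136)/(-33 - 3) = -20377/(-36) = -20377*(-1/36) = 20377/36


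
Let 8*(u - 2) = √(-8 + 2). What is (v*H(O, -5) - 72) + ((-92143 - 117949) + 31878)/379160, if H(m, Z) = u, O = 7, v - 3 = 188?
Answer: 58680693/189580 + 191*I*√6/8 ≈ 309.53 + 58.482*I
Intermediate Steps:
v = 191 (v = 3 + 188 = 191)
u = 2 + I*√6/8 (u = 2 + √(-8 + 2)/8 = 2 + √(-6)/8 = 2 + (I*√6)/8 = 2 + I*√6/8 ≈ 2.0 + 0.30619*I)
H(m, Z) = 2 + I*√6/8
(v*H(O, -5) - 72) + ((-92143 - 117949) + 31878)/379160 = (191*(2 + I*√6/8) - 72) + ((-92143 - 117949) + 31878)/379160 = ((382 + 191*I*√6/8) - 72) + (-210092 + 31878)*(1/379160) = (310 + 191*I*√6/8) - 178214*1/379160 = (310 + 191*I*√6/8) - 89107/189580 = 58680693/189580 + 191*I*√6/8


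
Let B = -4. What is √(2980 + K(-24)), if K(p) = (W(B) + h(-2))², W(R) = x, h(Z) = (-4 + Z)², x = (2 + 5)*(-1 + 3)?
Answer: 2*√1370 ≈ 74.027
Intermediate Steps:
x = 14 (x = 7*2 = 14)
W(R) = 14
K(p) = 2500 (K(p) = (14 + (-4 - 2)²)² = (14 + (-6)²)² = (14 + 36)² = 50² = 2500)
√(2980 + K(-24)) = √(2980 + 2500) = √5480 = 2*√1370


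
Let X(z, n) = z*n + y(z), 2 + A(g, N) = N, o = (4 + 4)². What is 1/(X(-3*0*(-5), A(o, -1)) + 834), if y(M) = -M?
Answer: 1/834 ≈ 0.0011990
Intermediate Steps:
o = 64 (o = 8² = 64)
A(g, N) = -2 + N
X(z, n) = -z + n*z (X(z, n) = z*n - z = n*z - z = -z + n*z)
1/(X(-3*0*(-5), A(o, -1)) + 834) = 1/((-3*0*(-5))*(-1 + (-2 - 1)) + 834) = 1/((0*(-5))*(-1 - 3) + 834) = 1/(0*(-4) + 834) = 1/(0 + 834) = 1/834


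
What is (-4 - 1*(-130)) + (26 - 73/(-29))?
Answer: 4481/29 ≈ 154.52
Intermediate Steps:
(-4 - 1*(-130)) + (26 - 73/(-29)) = (-4 + 130) + (26 - 73*(-1/29)) = 126 + (26 + 73/29) = 126 + 827/29 = 4481/29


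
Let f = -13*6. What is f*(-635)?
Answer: 49530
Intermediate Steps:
f = -78
f*(-635) = -78*(-635) = 49530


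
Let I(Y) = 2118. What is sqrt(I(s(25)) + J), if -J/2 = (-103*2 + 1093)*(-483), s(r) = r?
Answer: 12*sqrt(5965) ≈ 926.80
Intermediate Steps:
J = 856842 (J = -2*(-103*2 + 1093)*(-483) = -2*(-206 + 1093)*(-483) = -1774*(-483) = -2*(-428421) = 856842)
sqrt(I(s(25)) + J) = sqrt(2118 + 856842) = sqrt(858960) = 12*sqrt(5965)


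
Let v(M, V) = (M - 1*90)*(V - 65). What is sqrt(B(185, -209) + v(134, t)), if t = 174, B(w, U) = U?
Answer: sqrt(4587) ≈ 67.727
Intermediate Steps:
v(M, V) = (-90 + M)*(-65 + V) (v(M, V) = (M - 90)*(-65 + V) = (-90 + M)*(-65 + V))
sqrt(B(185, -209) + v(134, t)) = sqrt(-209 + (5850 - 90*174 - 65*134 + 134*174)) = sqrt(-209 + (5850 - 15660 - 8710 + 23316)) = sqrt(-209 + 4796) = sqrt(4587)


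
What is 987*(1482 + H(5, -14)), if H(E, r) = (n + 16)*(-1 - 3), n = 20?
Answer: 1320606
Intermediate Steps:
H(E, r) = -144 (H(E, r) = (20 + 16)*(-1 - 3) = 36*(-4) = -144)
987*(1482 + H(5, -14)) = 987*(1482 - 144) = 987*1338 = 1320606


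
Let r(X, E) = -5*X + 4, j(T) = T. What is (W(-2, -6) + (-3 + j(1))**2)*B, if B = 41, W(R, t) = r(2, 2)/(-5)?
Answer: 1066/5 ≈ 213.20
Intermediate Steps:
r(X, E) = 4 - 5*X
W(R, t) = 6/5 (W(R, t) = (4 - 5*2)/(-5) = (4 - 10)*(-1/5) = -6*(-1/5) = 6/5)
(W(-2, -6) + (-3 + j(1))**2)*B = (6/5 + (-3 + 1)**2)*41 = (6/5 + (-2)**2)*41 = (6/5 + 4)*41 = (26/5)*41 = 1066/5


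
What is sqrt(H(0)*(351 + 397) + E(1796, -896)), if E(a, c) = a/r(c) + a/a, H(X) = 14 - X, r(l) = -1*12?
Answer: sqrt(92910)/3 ≈ 101.60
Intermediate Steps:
r(l) = -12
E(a, c) = 1 - a/12 (E(a, c) = a/(-12) + a/a = a*(-1/12) + 1 = -a/12 + 1 = 1 - a/12)
sqrt(H(0)*(351 + 397) + E(1796, -896)) = sqrt((14 - 1*0)*(351 + 397) + (1 - 1/12*1796)) = sqrt((14 + 0)*748 + (1 - 449/3)) = sqrt(14*748 - 446/3) = sqrt(10472 - 446/3) = sqrt(30970/3) = sqrt(92910)/3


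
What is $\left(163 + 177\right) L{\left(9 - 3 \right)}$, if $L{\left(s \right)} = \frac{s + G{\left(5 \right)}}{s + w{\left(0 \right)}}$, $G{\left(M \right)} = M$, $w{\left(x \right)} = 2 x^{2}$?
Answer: $\frac{1870}{3} \approx 623.33$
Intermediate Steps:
$L{\left(s \right)} = \frac{5 + s}{s}$ ($L{\left(s \right)} = \frac{s + 5}{s + 2 \cdot 0^{2}} = \frac{5 + s}{s + 2 \cdot 0} = \frac{5 + s}{s + 0} = \frac{5 + s}{s}$)
$\left(163 + 177\right) L{\left(9 - 3 \right)} = \left(163 + 177\right) \frac{5 + \left(9 - 3\right)}{9 - 3} = 340 \frac{5 + \left(9 - 3\right)}{9 - 3} = 340 \frac{5 + 6}{6} = 340 \cdot \frac{1}{6} \cdot 11 = 340 \cdot \frac{11}{6} = \frac{1870}{3}$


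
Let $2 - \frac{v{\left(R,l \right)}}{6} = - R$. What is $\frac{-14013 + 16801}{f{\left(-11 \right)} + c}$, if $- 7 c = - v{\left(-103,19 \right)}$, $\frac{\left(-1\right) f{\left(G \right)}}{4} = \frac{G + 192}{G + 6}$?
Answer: $\frac{48790}{1019} \approx 47.88$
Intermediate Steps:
$f{\left(G \right)} = - \frac{4 \left(192 + G\right)}{6 + G}$ ($f{\left(G \right)} = - 4 \frac{G + 192}{G + 6} = - 4 \frac{192 + G}{6 + G} = - \frac{4 \left(192 + G\right)}{6 + G}$)
$v{\left(R,l \right)} = 12 + 6 R$ ($v{\left(R,l \right)} = 12 - 6 \left(- R\right) = 12 + 6 R$)
$c = - \frac{606}{7}$ ($c = - \frac{\left(-1\right) \left(12 + 6 \left(-103\right)\right)}{7} = - \frac{\left(-1\right) \left(12 - 618\right)}{7} = - \frac{\left(-1\right) \left(-606\right)}{7} = \left(- \frac{1}{7}\right) 606 = - \frac{606}{7} \approx -86.571$)
$\frac{-14013 + 16801}{f{\left(-11 \right)} + c} = \frac{-14013 + 16801}{\frac{4 \left(-192 - -11\right)}{6 - 11} - \frac{606}{7}} = \frac{2788}{\frac{4 \left(-192 + 11\right)}{-5} - \frac{606}{7}} = \frac{2788}{4 \left(- \frac{1}{5}\right) \left(-181\right) - \frac{606}{7}} = \frac{2788}{\frac{724}{5} - \frac{606}{7}} = \frac{2788}{\frac{2038}{35}} = 2788 \cdot \frac{35}{2038} = \frac{48790}{1019}$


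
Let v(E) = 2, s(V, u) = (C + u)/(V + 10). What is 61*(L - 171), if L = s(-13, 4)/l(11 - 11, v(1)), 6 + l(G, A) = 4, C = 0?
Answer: -31171/3 ≈ -10390.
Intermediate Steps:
s(V, u) = u/(10 + V) (s(V, u) = (0 + u)/(V + 10) = u/(10 + V))
l(G, A) = -2 (l(G, A) = -6 + 4 = -2)
L = 2/3 (L = (4/(10 - 13))/(-2) = (4/(-3))*(-1/2) = (4*(-1/3))*(-1/2) = -4/3*(-1/2) = 2/3 ≈ 0.66667)
61*(L - 171) = 61*(2/3 - 171) = 61*(-511/3) = -31171/3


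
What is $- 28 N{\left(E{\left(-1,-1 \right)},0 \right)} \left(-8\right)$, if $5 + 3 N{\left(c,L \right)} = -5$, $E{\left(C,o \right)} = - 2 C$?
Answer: $- \frac{2240}{3} \approx -746.67$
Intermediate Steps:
$N{\left(c,L \right)} = - \frac{10}{3}$ ($N{\left(c,L \right)} = - \frac{5}{3} + \frac{1}{3} \left(-5\right) = - \frac{5}{3} - \frac{5}{3} = - \frac{10}{3}$)
$- 28 N{\left(E{\left(-1,-1 \right)},0 \right)} \left(-8\right) = \left(-28\right) \left(- \frac{10}{3}\right) \left(-8\right) = \frac{280}{3} \left(-8\right) = - \frac{2240}{3}$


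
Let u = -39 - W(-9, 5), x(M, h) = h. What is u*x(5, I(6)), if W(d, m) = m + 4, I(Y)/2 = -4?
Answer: 384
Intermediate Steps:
I(Y) = -8 (I(Y) = 2*(-4) = -8)
W(d, m) = 4 + m
u = -48 (u = -39 - (4 + 5) = -39 - 1*9 = -39 - 9 = -48)
u*x(5, I(6)) = -48*(-8) = 384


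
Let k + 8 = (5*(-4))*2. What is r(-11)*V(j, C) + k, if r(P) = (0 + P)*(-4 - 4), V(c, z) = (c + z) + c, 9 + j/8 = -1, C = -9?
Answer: -14920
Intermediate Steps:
j = -80 (j = -72 + 8*(-1) = -72 - 8 = -80)
V(c, z) = z + 2*c
r(P) = -8*P (r(P) = P*(-8) = -8*P)
k = -48 (k = -8 + (5*(-4))*2 = -8 - 20*2 = -8 - 40 = -48)
r(-11)*V(j, C) + k = (-8*(-11))*(-9 + 2*(-80)) - 48 = 88*(-9 - 160) - 48 = 88*(-169) - 48 = -14872 - 48 = -14920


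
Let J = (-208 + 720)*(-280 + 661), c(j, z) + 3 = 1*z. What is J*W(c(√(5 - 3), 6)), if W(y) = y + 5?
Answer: 1560576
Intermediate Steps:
c(j, z) = -3 + z (c(j, z) = -3 + 1*z = -3 + z)
W(y) = 5 + y
J = 195072 (J = 512*381 = 195072)
J*W(c(√(5 - 3), 6)) = 195072*(5 + (-3 + 6)) = 195072*(5 + 3) = 195072*8 = 1560576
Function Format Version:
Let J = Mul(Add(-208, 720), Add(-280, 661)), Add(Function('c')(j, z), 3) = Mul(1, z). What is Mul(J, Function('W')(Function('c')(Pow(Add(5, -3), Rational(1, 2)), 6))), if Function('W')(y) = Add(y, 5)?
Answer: 1560576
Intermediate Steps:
Function('c')(j, z) = Add(-3, z) (Function('c')(j, z) = Add(-3, Mul(1, z)) = Add(-3, z))
Function('W')(y) = Add(5, y)
J = 195072 (J = Mul(512, 381) = 195072)
Mul(J, Function('W')(Function('c')(Pow(Add(5, -3), Rational(1, 2)), 6))) = Mul(195072, Add(5, Add(-3, 6))) = Mul(195072, Add(5, 3)) = Mul(195072, 8) = 1560576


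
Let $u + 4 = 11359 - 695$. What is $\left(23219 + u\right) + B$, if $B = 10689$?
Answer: $44568$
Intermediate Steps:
$u = 10660$ ($u = -4 + \left(11359 - 695\right) = -4 + 10664 = 10660$)
$\left(23219 + u\right) + B = \left(23219 + 10660\right) + 10689 = 33879 + 10689 = 44568$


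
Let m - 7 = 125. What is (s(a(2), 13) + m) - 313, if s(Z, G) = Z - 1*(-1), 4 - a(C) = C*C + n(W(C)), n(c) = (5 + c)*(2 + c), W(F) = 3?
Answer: -220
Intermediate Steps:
m = 132 (m = 7 + 125 = 132)
n(c) = (2 + c)*(5 + c)
a(C) = -36 - C² (a(C) = 4 - (C*C + (10 + 3² + 7*3)) = 4 - (C² + (10 + 9 + 21)) = 4 - (C² + 40) = 4 - (40 + C²) = 4 + (-40 - C²) = -36 - C²)
s(Z, G) = 1 + Z (s(Z, G) = Z + 1 = 1 + Z)
(s(a(2), 13) + m) - 313 = ((1 + (-36 - 1*2²)) + 132) - 313 = ((1 + (-36 - 1*4)) + 132) - 313 = ((1 + (-36 - 4)) + 132) - 313 = ((1 - 40) + 132) - 313 = (-39 + 132) - 313 = 93 - 313 = -220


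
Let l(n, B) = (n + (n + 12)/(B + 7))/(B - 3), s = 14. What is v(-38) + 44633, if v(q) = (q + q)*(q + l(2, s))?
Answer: 1567585/33 ≈ 47503.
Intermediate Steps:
l(n, B) = (n + (12 + n)/(7 + B))/(-3 + B)
v(q) = 2*q*(8/33 + q) (v(q) = (q + q)*(q + (12 + 8*2 + 14*2)/(-21 + 14² + 4*14)) = (2*q)*(q + (12 + 16 + 28)/(-21 + 196 + 56)) = (2*q)*(q + 56/231) = (2*q)*(q + (1/231)*56) = (2*q)*(q + 8/33) = (2*q)*(8/33 + q) = 2*q*(8/33 + q))
v(-38) + 44633 = (2/33)*(-38)*(8 + 33*(-38)) + 44633 = (2/33)*(-38)*(8 - 1254) + 44633 = (2/33)*(-38)*(-1246) + 44633 = 94696/33 + 44633 = 1567585/33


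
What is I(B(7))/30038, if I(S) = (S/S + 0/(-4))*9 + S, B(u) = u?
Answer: 8/15019 ≈ 0.00053266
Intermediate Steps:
I(S) = 9 + S (I(S) = (1 + 0*(-1/4))*9 + S = (1 + 0)*9 + S = 1*9 + S = 9 + S)
I(B(7))/30038 = (9 + 7)/30038 = 16*(1/30038) = 8/15019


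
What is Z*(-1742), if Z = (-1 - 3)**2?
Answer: -27872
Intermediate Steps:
Z = 16 (Z = (-4)**2 = 16)
Z*(-1742) = 16*(-1742) = -27872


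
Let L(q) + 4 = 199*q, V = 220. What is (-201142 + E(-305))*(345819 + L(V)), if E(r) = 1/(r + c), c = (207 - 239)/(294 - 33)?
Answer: -6240667398835425/79637 ≈ -7.8364e+10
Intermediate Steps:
L(q) = -4 + 199*q
c = -32/261 ≈ -0.12261
E(r) = 1/(-32/261 + r) (E(r) = 1/(r - 32/261) = 1/(-32/261 + r))
(-201142 + E(-305))*(345819 + L(V)) = (-201142 + 261/(-32 + 261*(-305)))*(345819 + (-4 + 199*220)) = (-201142 + 261/(-32 - 79605))*(345819 + (-4 + 43780)) = (-201142 + 261/(-79637))*(345819 + 43776) = (-201142 + 261*(-1/79637))*389595 = (-201142 - 261/79637)*389595 = -16018345715/79637*389595 = -6240667398835425/79637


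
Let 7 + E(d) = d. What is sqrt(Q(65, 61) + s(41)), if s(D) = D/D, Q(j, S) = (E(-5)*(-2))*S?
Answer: sqrt(1465) ≈ 38.275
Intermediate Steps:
E(d) = -7 + d
Q(j, S) = 24*S (Q(j, S) = ((-7 - 5)*(-2))*S = (-12*(-2))*S = 24*S)
s(D) = 1
sqrt(Q(65, 61) + s(41)) = sqrt(24*61 + 1) = sqrt(1464 + 1) = sqrt(1465)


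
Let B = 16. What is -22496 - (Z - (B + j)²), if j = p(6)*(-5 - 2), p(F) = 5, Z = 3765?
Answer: -25900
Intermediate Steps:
j = -35 (j = 5*(-5 - 2) = 5*(-7) = -35)
-22496 - (Z - (B + j)²) = -22496 - (3765 - (16 - 35)²) = -22496 - (3765 - 1*(-19)²) = -22496 - (3765 - 1*361) = -22496 - (3765 - 361) = -22496 - 1*3404 = -22496 - 3404 = -25900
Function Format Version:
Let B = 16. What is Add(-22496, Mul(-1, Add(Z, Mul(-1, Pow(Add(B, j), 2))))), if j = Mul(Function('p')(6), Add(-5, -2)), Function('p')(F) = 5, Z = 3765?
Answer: -25900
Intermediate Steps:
j = -35 (j = Mul(5, Add(-5, -2)) = Mul(5, -7) = -35)
Add(-22496, Mul(-1, Add(Z, Mul(-1, Pow(Add(B, j), 2))))) = Add(-22496, Mul(-1, Add(3765, Mul(-1, Pow(Add(16, -35), 2))))) = Add(-22496, Mul(-1, Add(3765, Mul(-1, Pow(-19, 2))))) = Add(-22496, Mul(-1, Add(3765, Mul(-1, 361)))) = Add(-22496, Mul(-1, Add(3765, -361))) = Add(-22496, Mul(-1, 3404)) = Add(-22496, -3404) = -25900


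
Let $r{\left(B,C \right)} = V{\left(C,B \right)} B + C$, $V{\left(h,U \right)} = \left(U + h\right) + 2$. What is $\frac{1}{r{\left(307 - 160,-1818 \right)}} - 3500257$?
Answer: $- \frac{865127020378}{247161} \approx -3.5003 \cdot 10^{6}$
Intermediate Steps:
$V{\left(h,U \right)} = 2 + U + h$
$r{\left(B,C \right)} = C + B \left(2 + B + C\right)$ ($r{\left(B,C \right)} = \left(2 + B + C\right) B + C = B \left(2 + B + C\right) + C = C + B \left(2 + B + C\right)$)
$\frac{1}{r{\left(307 - 160,-1818 \right)}} - 3500257 = \frac{1}{-1818 + \left(307 - 160\right) \left(2 + \left(307 - 160\right) - 1818\right)} - 3500257 = \frac{1}{-1818 + 147 \left(2 + 147 - 1818\right)} - 3500257 = \frac{1}{-1818 + 147 \left(-1669\right)} - 3500257 = \frac{1}{-1818 - 245343} - 3500257 = \frac{1}{-247161} - 3500257 = - \frac{1}{247161} - 3500257 = - \frac{865127020378}{247161}$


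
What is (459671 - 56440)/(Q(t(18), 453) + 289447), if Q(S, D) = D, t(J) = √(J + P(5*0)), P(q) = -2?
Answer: 403231/289900 ≈ 1.3909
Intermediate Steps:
t(J) = √(-2 + J) (t(J) = √(J - 2) = √(-2 + J))
(459671 - 56440)/(Q(t(18), 453) + 289447) = (459671 - 56440)/(453 + 289447) = 403231/289900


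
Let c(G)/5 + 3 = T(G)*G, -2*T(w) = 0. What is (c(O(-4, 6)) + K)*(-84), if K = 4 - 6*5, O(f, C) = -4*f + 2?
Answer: 3444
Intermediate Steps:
T(w) = 0 (T(w) = -½*0 = 0)
O(f, C) = 2 - 4*f
K = -26 (K = 4 - 30 = -26)
c(G) = -15 (c(G) = -15 + 5*(0*G) = -15 + 5*0 = -15 + 0 = -15)
(c(O(-4, 6)) + K)*(-84) = (-15 - 26)*(-84) = -41*(-84) = 3444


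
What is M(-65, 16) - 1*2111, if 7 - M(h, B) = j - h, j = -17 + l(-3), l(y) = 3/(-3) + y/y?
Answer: -2152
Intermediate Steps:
l(y) = 0 (l(y) = 3*(-⅓) + 1 = -1 + 1 = 0)
j = -17 (j = -17 + 0 = -17)
M(h, B) = 24 + h (M(h, B) = 7 - (-17 - h) = 7 + (17 + h) = 24 + h)
M(-65, 16) - 1*2111 = (24 - 65) - 1*2111 = -41 - 2111 = -2152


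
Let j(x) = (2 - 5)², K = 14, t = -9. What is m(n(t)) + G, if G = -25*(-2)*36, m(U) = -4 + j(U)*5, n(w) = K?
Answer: 1841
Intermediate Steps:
j(x) = 9 (j(x) = (-3)² = 9)
n(w) = 14
m(U) = 41 (m(U) = -4 + 9*5 = -4 + 45 = 41)
G = 1800 (G = 50*36 = 1800)
m(n(t)) + G = 41 + 1800 = 1841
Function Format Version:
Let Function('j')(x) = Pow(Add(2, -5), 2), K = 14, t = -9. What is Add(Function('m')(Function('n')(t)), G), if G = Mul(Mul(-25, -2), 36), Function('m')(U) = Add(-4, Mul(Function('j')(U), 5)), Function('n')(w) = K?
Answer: 1841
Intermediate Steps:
Function('j')(x) = 9 (Function('j')(x) = Pow(-3, 2) = 9)
Function('n')(w) = 14
Function('m')(U) = 41 (Function('m')(U) = Add(-4, Mul(9, 5)) = Add(-4, 45) = 41)
G = 1800 (G = Mul(50, 36) = 1800)
Add(Function('m')(Function('n')(t)), G) = Add(41, 1800) = 1841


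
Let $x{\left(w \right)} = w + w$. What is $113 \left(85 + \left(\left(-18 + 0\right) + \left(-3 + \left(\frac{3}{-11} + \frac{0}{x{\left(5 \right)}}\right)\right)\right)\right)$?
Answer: $\frac{79213}{11} \approx 7201.2$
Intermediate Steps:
$x{\left(w \right)} = 2 w$
$113 \left(85 + \left(\left(-18 + 0\right) + \left(-3 + \left(\frac{3}{-11} + \frac{0}{x{\left(5 \right)}}\right)\right)\right)\right) = 113 \left(85 + \left(\left(-18 + 0\right) + \left(-3 + \left(\frac{3}{-11} + \frac{0}{2 \cdot 5}\right)\right)\right)\right) = 113 \left(85 + \left(-18 + \left(-3 + \left(3 \left(- \frac{1}{11}\right) + \frac{0}{10}\right)\right)\right)\right) = 113 \left(85 + \left(-18 + \left(-3 + \left(- \frac{3}{11} + 0 \cdot \frac{1}{10}\right)\right)\right)\right) = 113 \left(85 + \left(-18 + \left(-3 + \left(- \frac{3}{11} + 0\right)\right)\right)\right) = 113 \left(85 - \frac{234}{11}\right) = 113 \cdot \frac{701}{11} = \frac{79213}{11}$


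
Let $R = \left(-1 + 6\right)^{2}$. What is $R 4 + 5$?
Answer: $105$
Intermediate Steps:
$R = 25$ ($R = 5^{2} = 25$)
$R 4 + 5 = 25 \cdot 4 + 5 = 100 + 5 = 105$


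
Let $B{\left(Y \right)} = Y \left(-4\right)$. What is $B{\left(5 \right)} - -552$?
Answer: $532$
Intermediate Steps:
$B{\left(Y \right)} = - 4 Y$
$B{\left(5 \right)} - -552 = \left(-4\right) 5 - -552 = -20 + 552 = 532$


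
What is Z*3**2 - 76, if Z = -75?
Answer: -751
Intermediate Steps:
Z*3**2 - 76 = -75*3**2 - 76 = -75*9 - 76 = -675 - 76 = -751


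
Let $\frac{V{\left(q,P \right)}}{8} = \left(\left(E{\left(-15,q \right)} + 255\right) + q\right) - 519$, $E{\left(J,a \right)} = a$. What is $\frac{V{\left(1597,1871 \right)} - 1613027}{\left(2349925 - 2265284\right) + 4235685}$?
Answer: $- \frac{1589587}{4320326} \approx -0.36793$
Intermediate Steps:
$V{\left(q,P \right)} = -2112 + 16 q$ ($V{\left(q,P \right)} = 8 \left(\left(\left(q + 255\right) + q\right) - 519\right) = 8 \left(\left(\left(255 + q\right) + q\right) - 519\right) = 8 \left(\left(255 + 2 q\right) - 519\right) = 8 \left(-264 + 2 q\right) = -2112 + 16 q$)
$\frac{V{\left(1597,1871 \right)} - 1613027}{\left(2349925 - 2265284\right) + 4235685} = \frac{\left(-2112 + 16 \cdot 1597\right) - 1613027}{\left(2349925 - 2265284\right) + 4235685} = \frac{\left(-2112 + 25552\right) - 1613027}{\left(2349925 - 2265284\right) + 4235685} = \frac{23440 - 1613027}{84641 + 4235685} = - \frac{1589587}{4320326}$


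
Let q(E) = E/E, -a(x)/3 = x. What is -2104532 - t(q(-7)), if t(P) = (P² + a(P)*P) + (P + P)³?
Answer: -2104538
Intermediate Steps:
a(x) = -3*x
q(E) = 1
t(P) = -2*P² + 8*P³ (t(P) = (P² + (-3*P)*P) + (P + P)³ = (P² - 3*P²) + (2*P)³ = -2*P² + 8*P³)
-2104532 - t(q(-7)) = -2104532 - 1²*(-2 + 8*1) = -2104532 - (-2 + 8) = -2104532 - 6 = -2104538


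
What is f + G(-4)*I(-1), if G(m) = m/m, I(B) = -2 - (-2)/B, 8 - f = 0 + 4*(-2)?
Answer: 12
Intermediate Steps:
f = 16 (f = 8 - (0 + 4*(-2)) = 8 - (0 - 8) = 8 - 1*(-8) = 8 + 8 = 16)
I(B) = -2 + 2/B
G(m) = 1
f + G(-4)*I(-1) = 16 + 1*(-2 + 2/(-1)) = 16 + 1*(-2 + 2*(-1)) = 16 + 1*(-2 - 2) = 16 + 1*(-4) = 16 - 4 = 12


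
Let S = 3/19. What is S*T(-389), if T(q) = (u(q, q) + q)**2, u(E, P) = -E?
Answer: 0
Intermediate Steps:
T(q) = 0 (T(q) = (-q + q)**2 = 0**2 = 0)
S = 3/19 (S = 3*(1/19) = 3/19 ≈ 0.15789)
S*T(-389) = (3/19)*0 = 0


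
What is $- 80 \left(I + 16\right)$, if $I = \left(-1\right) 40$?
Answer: $1920$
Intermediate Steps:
$I = -40$
$- 80 \left(I + 16\right) = - 80 \left(-40 + 16\right) = \left(-80\right) \left(-24\right) = 1920$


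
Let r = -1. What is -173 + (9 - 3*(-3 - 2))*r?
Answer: -197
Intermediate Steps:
-173 + (9 - 3*(-3 - 2))*r = -173 + (9 - 3*(-3 - 2))*(-1) = -173 + (9 - 3*(-5))*(-1) = -173 + (9 + 15)*(-1) = -173 + 24*(-1) = -173 - 24 = -197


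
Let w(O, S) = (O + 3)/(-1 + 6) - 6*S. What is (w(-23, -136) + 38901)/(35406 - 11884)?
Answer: 39713/23522 ≈ 1.6883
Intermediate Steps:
w(O, S) = ⅗ - 6*S + O/5 (w(O, S) = (3 + O)/5 - 6*S = (3 + O)*(⅕) - 6*S = (⅗ + O/5) - 6*S = ⅗ - 6*S + O/5)
(w(-23, -136) + 38901)/(35406 - 11884) = ((⅗ - 6*(-136) + (⅕)*(-23)) + 38901)/(35406 - 11884) = ((⅗ + 816 - 23/5) + 38901)/23522 = (812 + 38901)*(1/23522) = 39713*(1/23522) = 39713/23522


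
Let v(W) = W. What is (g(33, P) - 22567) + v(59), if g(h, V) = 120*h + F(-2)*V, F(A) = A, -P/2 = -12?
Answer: -18596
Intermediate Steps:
P = 24 (P = -2*(-12) = 24)
g(h, V) = -2*V + 120*h (g(h, V) = 120*h - 2*V = -2*V + 120*h)
(g(33, P) - 22567) + v(59) = ((-2*24 + 120*33) - 22567) + 59 = ((-48 + 3960) - 22567) + 59 = (3912 - 22567) + 59 = -18655 + 59 = -18596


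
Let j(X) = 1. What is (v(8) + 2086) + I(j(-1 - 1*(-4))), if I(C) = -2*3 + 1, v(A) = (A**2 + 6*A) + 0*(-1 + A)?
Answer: 2193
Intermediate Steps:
v(A) = A**2 + 6*A (v(A) = (A**2 + 6*A) + 0 = A**2 + 6*A)
I(C) = -5 (I(C) = -6 + 1 = -5)
(v(8) + 2086) + I(j(-1 - 1*(-4))) = (8*(6 + 8) + 2086) - 5 = (8*14 + 2086) - 5 = (112 + 2086) - 5 = 2198 - 5 = 2193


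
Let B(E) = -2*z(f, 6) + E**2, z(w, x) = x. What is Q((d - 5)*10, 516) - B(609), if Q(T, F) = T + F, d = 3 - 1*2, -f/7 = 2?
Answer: -370393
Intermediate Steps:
f = -14 (f = -7*2 = -14)
d = 1 (d = 3 - 2 = 1)
Q(T, F) = F + T
B(E) = -12 + E**2 (B(E) = -2*6 + E**2 = -12 + E**2)
Q((d - 5)*10, 516) - B(609) = (516 + (1 - 5)*10) - (-12 + 609**2) = (516 - 4*10) - (-12 + 370881) = (516 - 40) - 1*370869 = 476 - 370869 = -370393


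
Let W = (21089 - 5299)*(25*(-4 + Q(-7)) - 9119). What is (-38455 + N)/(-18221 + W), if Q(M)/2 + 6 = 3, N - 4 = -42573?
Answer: 81024/147954731 ≈ 0.00054763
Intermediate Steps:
N = -42569 (N = 4 - 42573 = -42569)
Q(M) = -6 (Q(M) = -12 + 2*3 = -12 + 6 = -6)
W = -147936510 (W = (21089 - 5299)*(25*(-4 - 6) - 9119) = 15790*(25*(-10) - 9119) = 15790*(-250 - 9119) = 15790*(-9369) = -147936510)
(-38455 + N)/(-18221 + W) = (-38455 - 42569)/(-18221 - 147936510) = -81024/(-147954731) = -81024*(-1/147954731) = 81024/147954731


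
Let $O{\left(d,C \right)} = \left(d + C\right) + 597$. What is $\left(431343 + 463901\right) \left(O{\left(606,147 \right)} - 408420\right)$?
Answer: $-364426975080$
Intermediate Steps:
$O{\left(d,C \right)} = 597 + C + d$ ($O{\left(d,C \right)} = \left(C + d\right) + 597 = 597 + C + d$)
$\left(431343 + 463901\right) \left(O{\left(606,147 \right)} - 408420\right) = \left(431343 + 463901\right) \left(\left(597 + 147 + 606\right) - 408420\right) = 895244 \left(1350 - 408420\right) = 895244 \left(-407070\right) = -364426975080$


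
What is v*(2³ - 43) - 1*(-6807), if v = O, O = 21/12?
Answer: 26983/4 ≈ 6745.8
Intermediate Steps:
O = 7/4 (O = 21*(1/12) = 7/4 ≈ 1.7500)
v = 7/4 ≈ 1.7500
v*(2³ - 43) - 1*(-6807) = 7*(2³ - 43)/4 - 1*(-6807) = 7*(8 - 43)/4 + 6807 = (7/4)*(-35) + 6807 = -245/4 + 6807 = 26983/4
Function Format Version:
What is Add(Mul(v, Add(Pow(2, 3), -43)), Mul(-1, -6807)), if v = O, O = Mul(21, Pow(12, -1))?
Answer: Rational(26983, 4) ≈ 6745.8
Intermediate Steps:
O = Rational(7, 4) (O = Mul(21, Rational(1, 12)) = Rational(7, 4) ≈ 1.7500)
v = Rational(7, 4) ≈ 1.7500
Add(Mul(v, Add(Pow(2, 3), -43)), Mul(-1, -6807)) = Add(Mul(Rational(7, 4), Add(Pow(2, 3), -43)), Mul(-1, -6807)) = Add(Mul(Rational(7, 4), Add(8, -43)), 6807) = Add(Mul(Rational(7, 4), -35), 6807) = Add(Rational(-245, 4), 6807) = Rational(26983, 4)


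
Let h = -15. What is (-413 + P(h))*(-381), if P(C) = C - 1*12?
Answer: 167640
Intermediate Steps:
P(C) = -12 + C (P(C) = C - 12 = -12 + C)
(-413 + P(h))*(-381) = (-413 + (-12 - 15))*(-381) = (-413 - 27)*(-381) = -440*(-381) = 167640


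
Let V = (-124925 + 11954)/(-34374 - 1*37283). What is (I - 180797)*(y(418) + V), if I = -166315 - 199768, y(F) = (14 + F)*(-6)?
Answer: 101512944594240/71657 ≈ 1.4167e+9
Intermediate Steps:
y(F) = -84 - 6*F
V = 112971/71657 (V = -112971/(-34374 - 37283) = -112971/(-71657) = -112971*(-1/71657) = 112971/71657 ≈ 1.5766)
I = -366083
(I - 180797)*(y(418) + V) = (-366083 - 180797)*((-84 - 6*418) + 112971/71657) = -546880*((-84 - 2508) + 112971/71657) = -546880*(-2592 + 112971/71657) = -546880*(-185621973/71657) = 101512944594240/71657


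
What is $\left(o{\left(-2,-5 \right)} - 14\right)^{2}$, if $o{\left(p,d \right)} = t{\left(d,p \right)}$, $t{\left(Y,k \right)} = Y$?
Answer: $361$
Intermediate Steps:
$o{\left(p,d \right)} = d$
$\left(o{\left(-2,-5 \right)} - 14\right)^{2} = \left(-5 - 14\right)^{2} = \left(-19\right)^{2} = 361$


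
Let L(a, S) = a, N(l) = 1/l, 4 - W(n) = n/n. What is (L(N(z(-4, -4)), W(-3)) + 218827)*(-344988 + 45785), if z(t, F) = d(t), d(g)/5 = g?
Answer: -1309473598417/20 ≈ -6.5474e+10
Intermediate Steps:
d(g) = 5*g
W(n) = 3 (W(n) = 4 - n/n = 4 - 1*1 = 4 - 1 = 3)
z(t, F) = 5*t
(L(N(z(-4, -4)), W(-3)) + 218827)*(-344988 + 45785) = (1/(5*(-4)) + 218827)*(-344988 + 45785) = (1/(-20) + 218827)*(-299203) = (-1/20 + 218827)*(-299203) = (4376539/20)*(-299203) = -1309473598417/20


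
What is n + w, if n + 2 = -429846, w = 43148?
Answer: -386700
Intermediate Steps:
n = -429848 (n = -2 - 429846 = -429848)
n + w = -429848 + 43148 = -386700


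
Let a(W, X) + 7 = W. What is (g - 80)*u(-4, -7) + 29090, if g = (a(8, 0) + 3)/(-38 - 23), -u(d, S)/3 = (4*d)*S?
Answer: 3415514/61 ≈ 55992.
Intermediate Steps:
a(W, X) = -7 + W
u(d, S) = -12*S*d (u(d, S) = -3*4*d*S = -12*S*d)
g = -4/61 (g = ((-7 + 8) + 3)/(-38 - 23) = (1 + 3)/(-61) = 4*(-1/61) = -4/61 ≈ -0.065574)
(g - 80)*u(-4, -7) + 29090 = (-4/61 - 80)*(-12*(-7)*(-4)) + 29090 = -4884/61*(-336) + 29090 = 1641024/61 + 29090 = 3415514/61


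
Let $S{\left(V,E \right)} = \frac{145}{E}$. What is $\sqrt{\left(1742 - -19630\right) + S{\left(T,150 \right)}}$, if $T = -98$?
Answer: $\frac{\sqrt{19235670}}{30} \approx 146.2$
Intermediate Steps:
$\sqrt{\left(1742 - -19630\right) + S{\left(T,150 \right)}} = \sqrt{\left(1742 - -19630\right) + \frac{145}{150}} = \sqrt{\left(1742 + 19630\right) + 145 \cdot \frac{1}{150}} = \sqrt{21372 + \frac{29}{30}} = \sqrt{\frac{641189}{30}} = \frac{\sqrt{19235670}}{30}$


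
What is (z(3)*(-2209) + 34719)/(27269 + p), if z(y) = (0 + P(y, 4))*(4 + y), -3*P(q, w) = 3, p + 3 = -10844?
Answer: 25091/8211 ≈ 3.0558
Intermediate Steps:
p = -10847 (p = -3 - 10844 = -10847)
P(q, w) = -1 (P(q, w) = -⅓*3 = -1)
z(y) = -4 - y (z(y) = (0 - 1)*(4 + y) = -(4 + y) = -4 - y)
(z(3)*(-2209) + 34719)/(27269 + p) = ((-4 - 1*3)*(-2209) + 34719)/(27269 - 10847) = ((-4 - 3)*(-2209) + 34719)/16422 = (-7*(-2209) + 34719)*(1/16422) = (15463 + 34719)*(1/16422) = 50182*(1/16422) = 25091/8211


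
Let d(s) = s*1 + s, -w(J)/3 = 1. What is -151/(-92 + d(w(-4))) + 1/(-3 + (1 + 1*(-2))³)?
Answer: 253/196 ≈ 1.2908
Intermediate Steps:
w(J) = -3 (w(J) = -3*1 = -3)
d(s) = 2*s (d(s) = s + s = 2*s)
-151/(-92 + d(w(-4))) + 1/(-3 + (1 + 1*(-2))³) = -151/(-92 + 2*(-3)) + 1/(-3 + (1 + 1*(-2))³) = -151/(-92 - 6) + 1/(-3 + (1 - 2)³) = -151/(-98) + 1/(-3 + (-1)³) = -151*(-1/98) + 1/(-3 - 1) = 151/98 + 1/(-4) = 151/98 - ¼ = 253/196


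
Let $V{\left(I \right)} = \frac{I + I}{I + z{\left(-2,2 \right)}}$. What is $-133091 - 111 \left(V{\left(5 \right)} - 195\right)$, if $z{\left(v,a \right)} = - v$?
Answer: $- \frac{781232}{7} \approx -1.116 \cdot 10^{5}$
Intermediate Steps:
$V{\left(I \right)} = \frac{2 I}{2 + I}$ ($V{\left(I \right)} = \frac{I + I}{I - -2} = \frac{2 I}{I + 2} = \frac{2 I}{2 + I}$)
$-133091 - 111 \left(V{\left(5 \right)} - 195\right) = -133091 - 111 \left(2 \cdot 5 \frac{1}{2 + 5} - 195\right) = -133091 - 111 \left(2 \cdot 5 \cdot \frac{1}{7} - 195\right) = -133091 - 111 \left(\frac{10}{7} - 195\right) = -133091 - 111 \left(- \frac{1355}{7}\right) = -133091 - - \frac{150405}{7} = -133091 + \frac{150405}{7} = - \frac{781232}{7}$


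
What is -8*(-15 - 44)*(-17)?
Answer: -8024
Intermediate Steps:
-8*(-15 - 44)*(-17) = -8*(-59)*(-17) = 472*(-17) = -8024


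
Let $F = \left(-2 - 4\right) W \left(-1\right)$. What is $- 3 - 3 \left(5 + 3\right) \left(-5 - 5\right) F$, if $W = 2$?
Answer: $-8640$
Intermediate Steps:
$F = 12$ ($F = \left(-2 - 4\right) 2 \left(-1\right) = \left(-6\right) \left(-2\right) = 12$)
$- 3 - 3 \left(5 + 3\right) \left(-5 - 5\right) F = - 3 - 3 \left(5 + 3\right) \left(-5 - 5\right) 12 = - 3 - 3 \cdot 8 \left(-10\right) 12 = - 3 \left(-3\right) \left(-80\right) 12 = - 3 \cdot 240 \cdot 12 = \left(-3\right) 2880 = -8640$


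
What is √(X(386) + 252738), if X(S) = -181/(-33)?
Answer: 7*√5617095/33 ≈ 502.74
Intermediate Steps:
X(S) = 181/33 (X(S) = -181*(-1/33) = 181/33)
√(X(386) + 252738) = √(181/33 + 252738) = √(8340535/33) = 7*√5617095/33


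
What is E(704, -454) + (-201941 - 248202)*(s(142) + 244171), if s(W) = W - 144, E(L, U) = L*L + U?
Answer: -109910471005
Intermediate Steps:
E(L, U) = U + L² (E(L, U) = L² + U = U + L²)
s(W) = -144 + W
E(704, -454) + (-201941 - 248202)*(s(142) + 244171) = (-454 + 704²) + (-201941 - 248202)*((-144 + 142) + 244171) = (-454 + 495616) - 450143*(-2 + 244171) = 495162 - 450143*244169 = 495162 - 109910966167 = -109910471005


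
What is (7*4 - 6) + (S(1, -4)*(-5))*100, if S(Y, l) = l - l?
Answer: 22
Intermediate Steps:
S(Y, l) = 0
(7*4 - 6) + (S(1, -4)*(-5))*100 = (7*4 - 6) + (0*(-5))*100 = (28 - 6) + 0*100 = 22 + 0 = 22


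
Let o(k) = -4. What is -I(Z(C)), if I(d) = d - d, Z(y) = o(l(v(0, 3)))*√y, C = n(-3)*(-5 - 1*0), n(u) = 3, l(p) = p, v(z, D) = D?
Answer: 0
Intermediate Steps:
C = -15 (C = 3*(-5 - 1*0) = 3*(-5 + 0) = 3*(-5) = -15)
Z(y) = -4*√y
I(d) = 0
-I(Z(C)) = -1*0 = 0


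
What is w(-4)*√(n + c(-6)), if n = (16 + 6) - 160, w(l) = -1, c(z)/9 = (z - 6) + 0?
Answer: -I*√246 ≈ -15.684*I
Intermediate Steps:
c(z) = -54 + 9*z (c(z) = 9*((z - 6) + 0) = 9*((-6 + z) + 0) = 9*(-6 + z) = -54 + 9*z)
n = -138 (n = 22 - 160 = -138)
w(-4)*√(n + c(-6)) = -√(-138 + (-54 + 9*(-6))) = -√(-138 + (-54 - 54)) = -√(-138 - 108) = -√(-246) = -I*√246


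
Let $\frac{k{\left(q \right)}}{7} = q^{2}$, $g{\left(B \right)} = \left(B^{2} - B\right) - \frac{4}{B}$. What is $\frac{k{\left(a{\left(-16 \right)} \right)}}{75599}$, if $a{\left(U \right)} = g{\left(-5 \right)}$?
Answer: $\frac{166012}{1889975} \approx 0.087838$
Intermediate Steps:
$g{\left(B \right)} = B^{2} - B - \frac{4}{B}$
$a{\left(U \right)} = \frac{154}{5}$ ($a{\left(U \right)} = \left(-5\right)^{2} - -5 - \frac{4}{-5} = 25 + 5 - - \frac{4}{5} = 25 + 5 + \frac{4}{5} = \frac{154}{5}$)
$k{\left(q \right)} = 7 q^{2}$
$\frac{k{\left(a{\left(-16 \right)} \right)}}{75599} = \frac{7 \left(\frac{154}{5}\right)^{2}}{75599} = 7 \cdot \frac{23716}{25} \cdot \frac{1}{75599} = \frac{166012}{25} \cdot \frac{1}{75599} = \frac{166012}{1889975}$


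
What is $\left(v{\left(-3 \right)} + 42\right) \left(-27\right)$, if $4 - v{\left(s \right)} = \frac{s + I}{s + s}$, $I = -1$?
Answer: $-1224$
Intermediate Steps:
$v{\left(s \right)} = 4 - \frac{-1 + s}{2 s}$ ($v{\left(s \right)} = 4 - \frac{s - 1}{s + s} = 4 - \frac{-1 + s}{2 s}$)
$\left(v{\left(-3 \right)} + 42\right) \left(-27\right) = \left(\frac{1 + 7 \left(-3\right)}{2 \left(-3\right)} + 42\right) \left(-27\right) = \left(\frac{1}{2} \left(- \frac{1}{3}\right) \left(1 - 21\right) + 42\right) \left(-27\right) = \left(\frac{1}{2} \left(- \frac{1}{3}\right) \left(-20\right) + 42\right) \left(-27\right) = \left(\frac{10}{3} + 42\right) \left(-27\right) = \frac{136}{3} \left(-27\right) = -1224$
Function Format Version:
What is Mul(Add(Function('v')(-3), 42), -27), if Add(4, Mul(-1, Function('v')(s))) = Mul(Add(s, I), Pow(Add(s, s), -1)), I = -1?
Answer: -1224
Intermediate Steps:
Function('v')(s) = Add(4, Mul(Rational(-1, 2), Pow(s, -1), Add(-1, s))) (Function('v')(s) = Add(4, Mul(-1, Mul(Add(s, -1), Pow(Add(s, s), -1)))) = Add(4, Mul(-1, Mul(Add(-1, s), Pow(Mul(2, s), -1)))) = Add(4, Mul(-1, Mul(Add(-1, s), Mul(Rational(1, 2), Pow(s, -1))))) = Add(4, Mul(-1, Mul(Rational(1, 2), Pow(s, -1), Add(-1, s)))) = Add(4, Mul(Rational(-1, 2), Pow(s, -1), Add(-1, s))))
Mul(Add(Function('v')(-3), 42), -27) = Mul(Add(Mul(Rational(1, 2), Pow(-3, -1), Add(1, Mul(7, -3))), 42), -27) = Mul(Add(Mul(Rational(1, 2), Rational(-1, 3), Add(1, -21)), 42), -27) = Mul(Add(Mul(Rational(1, 2), Rational(-1, 3), -20), 42), -27) = Mul(Add(Rational(10, 3), 42), -27) = Mul(Rational(136, 3), -27) = -1224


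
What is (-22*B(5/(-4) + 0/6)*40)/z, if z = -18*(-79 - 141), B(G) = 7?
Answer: -14/9 ≈ -1.5556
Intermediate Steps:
z = 3960 (z = -18*(-220) = 3960)
(-22*B(5/(-4) + 0/6)*40)/z = (-22*7*40)/3960 = -154*40*(1/3960) = -6160*1/3960 = -14/9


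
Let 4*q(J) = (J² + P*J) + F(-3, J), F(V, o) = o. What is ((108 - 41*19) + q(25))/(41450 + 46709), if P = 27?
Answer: -1359/352636 ≈ -0.0038538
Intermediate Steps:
q(J) = 7*J + J²/4 (q(J) = ((J² + 27*J) + J)/4 = (J² + 28*J)/4 = 7*J + J²/4)
((108 - 41*19) + q(25))/(41450 + 46709) = ((108 - 41*19) + (¼)*25*(28 + 25))/(41450 + 46709) = ((108 - 779) + (¼)*25*53)/88159 = (-671 + 1325/4)*(1/88159) = -1359/4*1/88159 = -1359/352636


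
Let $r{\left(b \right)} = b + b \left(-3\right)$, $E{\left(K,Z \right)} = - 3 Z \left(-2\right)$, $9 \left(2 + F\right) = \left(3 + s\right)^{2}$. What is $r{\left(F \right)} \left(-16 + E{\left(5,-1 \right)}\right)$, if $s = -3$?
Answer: $-88$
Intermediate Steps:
$F = -2$ ($F = -2 + \frac{\left(3 - 3\right)^{2}}{9} = -2 + \frac{0^{2}}{9} = -2 + \frac{1}{9} \cdot 0 = -2 + 0 = -2$)
$E{\left(K,Z \right)} = 6 Z$
$r{\left(b \right)} = - 2 b$ ($r{\left(b \right)} = b - 3 b = - 2 b$)
$r{\left(F \right)} \left(-16 + E{\left(5,-1 \right)}\right) = \left(-2\right) \left(-2\right) \left(-16 + 6 \left(-1\right)\right) = 4 \left(-16 - 6\right) = 4 \left(-22\right) = -88$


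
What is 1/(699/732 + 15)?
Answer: 244/3893 ≈ 0.062677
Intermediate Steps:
1/(699/732 + 15) = 1/(699*(1/732) + 15) = 1/(233/244 + 15) = 1/(3893/244) = 244/3893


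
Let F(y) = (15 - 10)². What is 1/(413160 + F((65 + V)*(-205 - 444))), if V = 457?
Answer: 1/413185 ≈ 2.4202e-6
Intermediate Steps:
F(y) = 25 (F(y) = 5² = 25)
1/(413160 + F((65 + V)*(-205 - 444))) = 1/(413160 + 25) = 1/413185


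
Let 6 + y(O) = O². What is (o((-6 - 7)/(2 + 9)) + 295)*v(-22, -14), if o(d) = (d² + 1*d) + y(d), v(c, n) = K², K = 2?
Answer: 140656/121 ≈ 1162.4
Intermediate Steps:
y(O) = -6 + O²
v(c, n) = 4 (v(c, n) = 2² = 4)
o(d) = -6 + d + 2*d² (o(d) = (d² + 1*d) + (-6 + d²) = (d² + d) + (-6 + d²) = (d + d²) + (-6 + d²) = -6 + d + 2*d²)
(o((-6 - 7)/(2 + 9)) + 295)*v(-22, -14) = ((-6 + (-6 - 7)/(2 + 9) + 2*((-6 - 7)/(2 + 9))²) + 295)*4 = ((-6 - 13/11 + 2*(-13/11)²) + 295)*4 = ((-6 - 13/11 + 2*(169/121)) + 295)*4 = ((-6 - 13/11 + 338/121) + 295)*4 = (-531/121 + 295)*4 = (35164/121)*4 = 140656/121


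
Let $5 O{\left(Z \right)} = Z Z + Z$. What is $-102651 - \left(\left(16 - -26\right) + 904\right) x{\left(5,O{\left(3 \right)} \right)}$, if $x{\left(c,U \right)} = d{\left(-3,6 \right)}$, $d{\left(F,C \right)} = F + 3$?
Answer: $-102651$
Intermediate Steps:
$O{\left(Z \right)} = \frac{Z}{5} + \frac{Z^{2}}{5}$ ($O{\left(Z \right)} = \frac{Z Z + Z}{5} = \frac{Z^{2} + Z}{5} = \frac{Z + Z^{2}}{5} = \frac{Z}{5} + \frac{Z^{2}}{5}$)
$d{\left(F,C \right)} = 3 + F$
$x{\left(c,U \right)} = 0$ ($x{\left(c,U \right)} = 3 - 3 = 0$)
$-102651 - \left(\left(16 - -26\right) + 904\right) x{\left(5,O{\left(3 \right)} \right)} = -102651 - \left(\left(16 - -26\right) + 904\right) 0 = -102651 - \left(\left(16 + 26\right) + 904\right) 0 = -102651 - \left(42 + 904\right) 0 = -102651 - 946 \cdot 0 = -102651 - 0 = -102651 + 0 = -102651$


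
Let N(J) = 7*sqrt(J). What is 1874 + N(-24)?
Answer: 1874 + 14*I*sqrt(6) ≈ 1874.0 + 34.293*I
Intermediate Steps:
1874 + N(-24) = 1874 + 7*sqrt(-24) = 1874 + 7*(2*I*sqrt(6)) = 1874 + 14*I*sqrt(6)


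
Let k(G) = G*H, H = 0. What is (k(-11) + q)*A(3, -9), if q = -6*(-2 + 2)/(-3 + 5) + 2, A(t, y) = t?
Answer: 6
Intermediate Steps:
q = 2 (q = -0/2 + 2 = -6*0 + 2 = 0 + 2 = 2)
k(G) = 0 (k(G) = G*0 = 0)
(k(-11) + q)*A(3, -9) = (0 + 2)*3 = 2*3 = 6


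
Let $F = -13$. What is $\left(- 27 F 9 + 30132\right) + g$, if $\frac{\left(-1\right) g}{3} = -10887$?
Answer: $65952$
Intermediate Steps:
$g = 32661$ ($g = \left(-3\right) \left(-10887\right) = 32661$)
$\left(- 27 F 9 + 30132\right) + g = \left(\left(-27\right) \left(-13\right) 9 + 30132\right) + 32661 = \left(351 \cdot 9 + 30132\right) + 32661 = \left(3159 + 30132\right) + 32661 = 33291 + 32661 = 65952$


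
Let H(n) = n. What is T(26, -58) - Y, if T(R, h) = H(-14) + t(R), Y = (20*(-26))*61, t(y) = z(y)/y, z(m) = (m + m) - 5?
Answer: 824403/26 ≈ 31708.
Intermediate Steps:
z(m) = -5 + 2*m (z(m) = 2*m - 5 = -5 + 2*m)
t(y) = (-5 + 2*y)/y
Y = -31720 (Y = -520*61 = -31720)
T(R, h) = -12 - 5/R (T(R, h) = -14 + (2 - 5/R) = -12 - 5/R)
T(26, -58) - Y = (-12 - 5/26) - 1*(-31720) = (-12 - 5*1/26) + 31720 = (-12 - 5/26) + 31720 = -317/26 + 31720 = 824403/26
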